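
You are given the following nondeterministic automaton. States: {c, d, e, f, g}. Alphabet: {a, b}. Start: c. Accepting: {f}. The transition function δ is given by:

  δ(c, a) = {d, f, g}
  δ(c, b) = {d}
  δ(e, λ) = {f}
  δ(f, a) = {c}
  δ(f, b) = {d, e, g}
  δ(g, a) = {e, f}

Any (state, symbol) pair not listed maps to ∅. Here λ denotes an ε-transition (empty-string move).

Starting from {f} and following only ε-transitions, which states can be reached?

Begin with {f}.
No ε-moves leave this set, so the closure equals the set itself.

{f}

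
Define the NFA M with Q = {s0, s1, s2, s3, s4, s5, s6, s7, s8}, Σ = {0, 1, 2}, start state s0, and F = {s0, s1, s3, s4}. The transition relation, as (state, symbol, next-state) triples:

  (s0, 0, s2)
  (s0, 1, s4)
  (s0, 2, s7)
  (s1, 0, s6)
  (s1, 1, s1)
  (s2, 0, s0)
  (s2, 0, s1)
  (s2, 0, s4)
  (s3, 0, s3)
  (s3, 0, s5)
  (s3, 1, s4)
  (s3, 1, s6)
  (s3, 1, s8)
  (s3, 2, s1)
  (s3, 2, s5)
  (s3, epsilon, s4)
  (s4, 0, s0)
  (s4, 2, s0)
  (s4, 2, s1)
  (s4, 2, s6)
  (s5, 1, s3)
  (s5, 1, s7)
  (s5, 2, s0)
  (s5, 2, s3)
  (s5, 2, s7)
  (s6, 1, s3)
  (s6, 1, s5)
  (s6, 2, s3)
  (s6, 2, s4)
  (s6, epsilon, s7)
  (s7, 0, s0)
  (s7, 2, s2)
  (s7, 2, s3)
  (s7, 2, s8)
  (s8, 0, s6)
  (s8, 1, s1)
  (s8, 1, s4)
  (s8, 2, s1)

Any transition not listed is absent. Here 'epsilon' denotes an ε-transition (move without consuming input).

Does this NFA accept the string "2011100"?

No

Start in {s0}.
Read '2': s0→{s7}; now {s7}.
Read '0': s7→{s0}; now {s0}.
Read '1': s0→{s4}; now {s4}.
Read '1': s4→∅; now ∅.
The set is empty and remains empty for the remaining 3 symbols.
The final set ∅ contains no accepting state.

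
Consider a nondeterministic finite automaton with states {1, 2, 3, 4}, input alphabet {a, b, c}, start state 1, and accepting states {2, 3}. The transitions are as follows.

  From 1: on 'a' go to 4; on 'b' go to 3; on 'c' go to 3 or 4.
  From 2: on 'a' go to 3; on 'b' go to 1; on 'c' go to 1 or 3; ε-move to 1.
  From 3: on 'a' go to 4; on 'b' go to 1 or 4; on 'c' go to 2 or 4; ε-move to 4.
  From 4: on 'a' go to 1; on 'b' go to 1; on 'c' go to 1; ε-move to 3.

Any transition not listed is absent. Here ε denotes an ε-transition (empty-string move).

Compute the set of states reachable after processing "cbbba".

{1, 3, 4}

Start in {1}.
Read 'c': 1→{3, 4}; now {3, 4}.
Read 'b': 3→{1, 4}, 4→{1}; union {1, 4}; ε-closure = {1, 3, 4}.
Read 'b': 1→{3}, 3→{1, 4}, 4→{1}; now {1, 3, 4}.
Read 'b': 1→{3}, 3→{1, 4}, 4→{1}; now {1, 3, 4}.
Read 'a': 1→{4}, 3→{4}, 4→{1}; union {1, 4}; ε-closure = {1, 3, 4}.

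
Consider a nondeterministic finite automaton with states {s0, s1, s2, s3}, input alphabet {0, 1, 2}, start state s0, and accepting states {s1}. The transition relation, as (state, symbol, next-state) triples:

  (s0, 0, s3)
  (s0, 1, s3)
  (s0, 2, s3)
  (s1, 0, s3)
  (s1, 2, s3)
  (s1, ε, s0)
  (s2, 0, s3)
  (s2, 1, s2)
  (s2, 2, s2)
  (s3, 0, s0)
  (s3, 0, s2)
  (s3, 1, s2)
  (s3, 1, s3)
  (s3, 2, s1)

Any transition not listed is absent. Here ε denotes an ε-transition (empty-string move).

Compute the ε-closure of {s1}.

Begin with {s1}.
ε-move s1 → s0; add s0.

{s0, s1}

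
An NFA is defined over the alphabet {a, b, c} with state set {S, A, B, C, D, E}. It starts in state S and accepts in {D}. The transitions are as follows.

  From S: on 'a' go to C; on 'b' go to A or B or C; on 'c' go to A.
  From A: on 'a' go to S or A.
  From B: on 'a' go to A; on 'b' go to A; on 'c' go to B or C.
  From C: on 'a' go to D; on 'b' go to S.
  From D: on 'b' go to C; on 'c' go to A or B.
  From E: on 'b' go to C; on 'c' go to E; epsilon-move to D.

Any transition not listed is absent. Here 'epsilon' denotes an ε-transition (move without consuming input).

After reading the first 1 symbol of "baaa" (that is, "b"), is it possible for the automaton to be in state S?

Start in {S}.
Read 'b': S→{A, B, C}; now {A, B, C}.
State S is not in {A, B, C}.

No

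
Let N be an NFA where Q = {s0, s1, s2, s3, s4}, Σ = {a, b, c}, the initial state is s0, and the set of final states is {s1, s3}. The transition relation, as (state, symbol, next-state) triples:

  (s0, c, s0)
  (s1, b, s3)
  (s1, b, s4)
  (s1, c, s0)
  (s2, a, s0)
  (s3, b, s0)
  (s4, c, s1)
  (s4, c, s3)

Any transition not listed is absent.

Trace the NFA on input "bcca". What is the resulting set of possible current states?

∅

Start in {s0}.
Read 'b': {s0} → ∅.
The set is empty and remains empty for the remaining 3 symbols.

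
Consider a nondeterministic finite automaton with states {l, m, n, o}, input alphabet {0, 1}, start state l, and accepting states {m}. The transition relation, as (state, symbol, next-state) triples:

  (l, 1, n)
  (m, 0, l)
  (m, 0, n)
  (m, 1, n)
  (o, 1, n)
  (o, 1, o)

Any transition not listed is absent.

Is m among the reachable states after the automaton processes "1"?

No

Start in {l}.
Read '1': {l} → {n}.
State m is not in {n}.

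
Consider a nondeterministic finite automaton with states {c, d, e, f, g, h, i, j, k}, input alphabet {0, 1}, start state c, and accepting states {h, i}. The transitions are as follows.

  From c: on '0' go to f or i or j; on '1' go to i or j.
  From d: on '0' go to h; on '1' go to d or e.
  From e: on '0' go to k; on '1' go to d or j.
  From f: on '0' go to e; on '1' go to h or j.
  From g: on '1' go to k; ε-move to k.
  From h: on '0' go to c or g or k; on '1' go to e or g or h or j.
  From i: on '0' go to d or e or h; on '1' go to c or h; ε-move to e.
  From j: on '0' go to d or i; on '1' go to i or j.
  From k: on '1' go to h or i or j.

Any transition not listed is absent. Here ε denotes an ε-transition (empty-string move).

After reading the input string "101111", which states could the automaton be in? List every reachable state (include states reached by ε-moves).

Start in {c}.
Read '1': c→{i, j}; union {i, j}; ε-closure = {e, i, j}.
Read '0': e→{k}, i→{d, e, h}, j→{d, i}; now {d, e, h, i, k}.
Read '1': d→{d, e}, e→{d, j}, h→{e, g, h, j}, i→{c, h}, k→{h, i, j}; union {c, d, e, g, h, i, j}; ε-closure = {c, d, e, g, h, i, j, k}.
Read '1': c→{i, j}, d→{d, e}, e→{d, j}, g→{k}, h→{e, g, h, j}, i→{c, h}, j→{i, j}, k→{h, i, j}; now {c, d, e, g, h, i, j, k}.
Read '1': c→{i, j}, d→{d, e}, e→{d, j}, g→{k}, h→{e, g, h, j}, i→{c, h}, j→{i, j}, k→{h, i, j}; now {c, d, e, g, h, i, j, k}.
Read '1': c→{i, j}, d→{d, e}, e→{d, j}, g→{k}, h→{e, g, h, j}, i→{c, h}, j→{i, j}, k→{h, i, j}; now {c, d, e, g, h, i, j, k}.

{c, d, e, g, h, i, j, k}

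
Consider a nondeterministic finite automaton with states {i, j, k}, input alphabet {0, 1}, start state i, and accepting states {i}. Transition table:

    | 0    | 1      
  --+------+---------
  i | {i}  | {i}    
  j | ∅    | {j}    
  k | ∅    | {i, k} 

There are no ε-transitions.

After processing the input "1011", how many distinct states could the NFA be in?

Start in {i}.
Read '1': i→{i}; now {i}.
Read '0': i→{i}; now {i}.
Read '1': i→{i}; now {i}.
Read '1': i→{i}; now {i}.
That set has 1 state.

1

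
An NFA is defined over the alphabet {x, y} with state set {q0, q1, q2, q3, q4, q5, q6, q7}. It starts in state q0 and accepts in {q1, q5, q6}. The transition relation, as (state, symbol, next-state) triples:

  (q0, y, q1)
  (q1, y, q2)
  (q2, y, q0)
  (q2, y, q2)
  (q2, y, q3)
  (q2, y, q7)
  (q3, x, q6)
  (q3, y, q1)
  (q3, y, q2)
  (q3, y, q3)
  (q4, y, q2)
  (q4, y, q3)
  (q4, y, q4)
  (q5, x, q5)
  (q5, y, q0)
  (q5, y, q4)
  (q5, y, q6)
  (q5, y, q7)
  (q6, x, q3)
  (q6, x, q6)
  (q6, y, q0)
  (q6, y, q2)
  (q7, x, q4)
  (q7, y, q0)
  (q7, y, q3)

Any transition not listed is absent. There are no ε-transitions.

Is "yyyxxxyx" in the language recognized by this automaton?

Yes

Start in {q0}.
Read 'y': {q0} → {q1}.
Read 'y': {q1} → {q2}.
Read 'y': {q2} → {q0, q2, q3, q7}.
Read 'x': {q0, q2, q3, q7} → {q4, q6}.
Read 'x': {q4, q6} → {q3, q6}.
Read 'x': {q3, q6} → {q3, q6}.
Read 'y': {q3, q6} → {q0, q1, q2, q3}.
Read 'x': {q0, q1, q2, q3} → {q6}.
The final set {q6} contains the accepting state q6.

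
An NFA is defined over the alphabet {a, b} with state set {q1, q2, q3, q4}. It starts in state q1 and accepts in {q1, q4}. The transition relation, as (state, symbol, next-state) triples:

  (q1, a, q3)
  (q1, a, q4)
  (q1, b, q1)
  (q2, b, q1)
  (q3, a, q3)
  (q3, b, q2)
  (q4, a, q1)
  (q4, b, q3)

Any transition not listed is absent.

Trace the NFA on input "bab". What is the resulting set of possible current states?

{q2, q3}

Start in {q1}.
Read 'b': {q1} → {q1}.
Read 'a': {q1} → {q3, q4}.
Read 'b': {q3, q4} → {q2, q3}.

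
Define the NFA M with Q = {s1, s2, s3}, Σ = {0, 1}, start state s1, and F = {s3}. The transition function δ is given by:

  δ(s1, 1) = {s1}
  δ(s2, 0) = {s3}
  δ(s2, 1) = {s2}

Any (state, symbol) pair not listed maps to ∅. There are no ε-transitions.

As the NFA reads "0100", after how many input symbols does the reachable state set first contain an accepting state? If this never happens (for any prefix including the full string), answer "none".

none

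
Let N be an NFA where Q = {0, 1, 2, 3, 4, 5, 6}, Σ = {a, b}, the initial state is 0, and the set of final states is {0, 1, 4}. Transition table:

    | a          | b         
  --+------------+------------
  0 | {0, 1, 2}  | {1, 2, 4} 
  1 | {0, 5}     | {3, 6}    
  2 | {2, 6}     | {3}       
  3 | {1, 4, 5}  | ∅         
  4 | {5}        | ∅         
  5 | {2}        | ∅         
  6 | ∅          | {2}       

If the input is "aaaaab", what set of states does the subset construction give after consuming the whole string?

{1, 2, 3, 4, 6}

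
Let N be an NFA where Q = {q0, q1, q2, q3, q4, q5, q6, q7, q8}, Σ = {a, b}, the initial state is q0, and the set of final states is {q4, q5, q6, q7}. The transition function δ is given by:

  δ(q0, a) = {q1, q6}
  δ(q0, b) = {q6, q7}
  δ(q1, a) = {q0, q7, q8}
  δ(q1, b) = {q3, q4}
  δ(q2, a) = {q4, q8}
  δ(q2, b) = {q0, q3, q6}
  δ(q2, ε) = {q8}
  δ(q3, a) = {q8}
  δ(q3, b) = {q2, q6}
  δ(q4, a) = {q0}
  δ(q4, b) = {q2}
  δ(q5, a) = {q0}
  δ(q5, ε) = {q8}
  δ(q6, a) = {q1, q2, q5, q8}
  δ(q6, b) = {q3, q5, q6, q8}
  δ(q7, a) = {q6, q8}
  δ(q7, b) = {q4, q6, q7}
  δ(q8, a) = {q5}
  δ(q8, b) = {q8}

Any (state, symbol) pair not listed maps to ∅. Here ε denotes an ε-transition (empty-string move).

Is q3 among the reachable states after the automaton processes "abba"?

No

Start in {q0}.
Read 'a': q0→{q1, q6}; now {q1, q6}.
Read 'b': q1→{q3, q4}, q6→{q3, q5, q6, q8}; now {q3, q4, q5, q6, q8}.
Read 'b': q3→{q2, q6}, q4→{q2}, q5→∅, q6→{q3, q5, q6, q8}, q8→{q8}; now {q2, q3, q5, q6, q8}.
Read 'a': q2→{q4, q8}, q3→{q8}, q5→{q0}, q6→{q1, q2, q5, q8}, q8→{q5}; now {q0, q1, q2, q4, q5, q8}.
State q3 is not in {q0, q1, q2, q4, q5, q8}.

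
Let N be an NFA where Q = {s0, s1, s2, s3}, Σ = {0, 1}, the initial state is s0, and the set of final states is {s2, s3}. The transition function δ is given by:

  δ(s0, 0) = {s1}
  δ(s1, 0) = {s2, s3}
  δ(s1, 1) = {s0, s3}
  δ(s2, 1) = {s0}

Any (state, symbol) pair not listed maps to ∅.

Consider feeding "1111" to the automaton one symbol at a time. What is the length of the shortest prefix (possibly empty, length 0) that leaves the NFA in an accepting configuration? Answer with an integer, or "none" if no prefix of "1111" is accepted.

Start in {s0}.
Read '1': s0→∅; now ∅.
The set is empty and remains empty for the remaining 3 symbols.
No reachable set along the way intersects F.

none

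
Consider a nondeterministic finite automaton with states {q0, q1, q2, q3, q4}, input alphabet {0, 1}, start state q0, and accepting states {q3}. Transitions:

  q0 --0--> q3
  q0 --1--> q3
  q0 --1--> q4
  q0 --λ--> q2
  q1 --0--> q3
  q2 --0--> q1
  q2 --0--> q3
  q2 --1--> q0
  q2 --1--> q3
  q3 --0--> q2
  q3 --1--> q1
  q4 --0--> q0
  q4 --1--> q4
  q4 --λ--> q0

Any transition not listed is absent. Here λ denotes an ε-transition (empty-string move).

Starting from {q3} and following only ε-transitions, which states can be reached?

{q3}

Begin with {q3}.
No ε-moves leave this set, so the closure equals the set itself.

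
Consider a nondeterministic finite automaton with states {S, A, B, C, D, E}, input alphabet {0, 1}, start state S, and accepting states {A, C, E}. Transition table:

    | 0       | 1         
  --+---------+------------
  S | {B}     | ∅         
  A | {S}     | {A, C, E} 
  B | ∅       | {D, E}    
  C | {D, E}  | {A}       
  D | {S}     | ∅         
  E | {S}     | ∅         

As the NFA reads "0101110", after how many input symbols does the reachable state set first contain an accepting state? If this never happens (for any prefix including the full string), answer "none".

Start in {S}.
Read '0': S→{B}; now {B}.
Read '1': B→{D, E}; now {D, E}.
None of the earlier sets intersect F, but {D, E} does.

2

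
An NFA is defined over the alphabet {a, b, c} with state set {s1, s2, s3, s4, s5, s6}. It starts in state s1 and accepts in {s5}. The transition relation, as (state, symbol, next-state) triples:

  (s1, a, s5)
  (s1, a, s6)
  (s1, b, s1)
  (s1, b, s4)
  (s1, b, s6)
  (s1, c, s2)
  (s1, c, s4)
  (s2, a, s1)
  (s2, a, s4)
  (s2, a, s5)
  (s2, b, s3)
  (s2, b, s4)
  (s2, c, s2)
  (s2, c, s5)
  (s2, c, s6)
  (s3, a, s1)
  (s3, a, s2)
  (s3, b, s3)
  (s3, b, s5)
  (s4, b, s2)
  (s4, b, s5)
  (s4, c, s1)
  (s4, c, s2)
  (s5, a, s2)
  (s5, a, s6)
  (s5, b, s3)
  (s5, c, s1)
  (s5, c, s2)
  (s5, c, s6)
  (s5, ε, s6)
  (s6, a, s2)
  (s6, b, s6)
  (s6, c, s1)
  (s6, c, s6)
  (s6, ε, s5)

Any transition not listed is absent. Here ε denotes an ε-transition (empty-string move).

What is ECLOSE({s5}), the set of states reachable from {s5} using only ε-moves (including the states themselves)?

Begin with {s5}.
ε-move s5 → s6; add s6.

{s5, s6}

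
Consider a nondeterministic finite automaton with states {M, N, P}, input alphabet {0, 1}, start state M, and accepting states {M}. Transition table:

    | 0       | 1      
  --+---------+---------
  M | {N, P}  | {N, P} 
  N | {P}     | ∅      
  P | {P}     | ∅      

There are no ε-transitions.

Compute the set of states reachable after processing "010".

∅

Start in {M}.
Read '0': M→{N, P}; now {N, P}.
Read '1': N→∅, P→∅; now ∅.
The set is empty and remains empty for the remaining 1 symbol.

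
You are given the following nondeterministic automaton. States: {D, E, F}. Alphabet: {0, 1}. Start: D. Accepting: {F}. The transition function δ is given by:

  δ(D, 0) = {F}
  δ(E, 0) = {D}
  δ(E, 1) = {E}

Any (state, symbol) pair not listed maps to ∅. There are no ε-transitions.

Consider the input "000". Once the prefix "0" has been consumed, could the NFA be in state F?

Start in {D}.
Read '0': {D} → {F}.
State F is in {F}.

Yes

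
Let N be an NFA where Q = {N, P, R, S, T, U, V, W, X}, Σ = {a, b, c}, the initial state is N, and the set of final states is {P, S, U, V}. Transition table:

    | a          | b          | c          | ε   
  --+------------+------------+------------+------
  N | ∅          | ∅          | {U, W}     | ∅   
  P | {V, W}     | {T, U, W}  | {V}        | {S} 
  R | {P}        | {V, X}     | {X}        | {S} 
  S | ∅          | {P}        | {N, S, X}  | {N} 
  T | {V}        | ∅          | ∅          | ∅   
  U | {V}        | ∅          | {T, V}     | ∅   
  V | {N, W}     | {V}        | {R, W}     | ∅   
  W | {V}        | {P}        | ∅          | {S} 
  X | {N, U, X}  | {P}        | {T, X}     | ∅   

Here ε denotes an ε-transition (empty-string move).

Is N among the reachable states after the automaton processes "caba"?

Yes

Start in {N}.
Read 'c': {N} → {N, S, U, W}.
Read 'a': {N, S, U, W} → {V}.
Read 'b': {V} → {V}.
Read 'a': {V} → {N, S, W}.
State N is in {N, S, W}.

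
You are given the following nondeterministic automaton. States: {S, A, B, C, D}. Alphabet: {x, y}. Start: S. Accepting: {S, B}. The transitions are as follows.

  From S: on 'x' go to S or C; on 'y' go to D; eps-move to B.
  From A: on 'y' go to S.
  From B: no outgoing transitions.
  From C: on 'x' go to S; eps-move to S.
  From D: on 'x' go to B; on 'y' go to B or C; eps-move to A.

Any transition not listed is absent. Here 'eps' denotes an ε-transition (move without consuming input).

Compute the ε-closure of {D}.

{A, D}

Begin with {D}.
ε-move D → A; add A.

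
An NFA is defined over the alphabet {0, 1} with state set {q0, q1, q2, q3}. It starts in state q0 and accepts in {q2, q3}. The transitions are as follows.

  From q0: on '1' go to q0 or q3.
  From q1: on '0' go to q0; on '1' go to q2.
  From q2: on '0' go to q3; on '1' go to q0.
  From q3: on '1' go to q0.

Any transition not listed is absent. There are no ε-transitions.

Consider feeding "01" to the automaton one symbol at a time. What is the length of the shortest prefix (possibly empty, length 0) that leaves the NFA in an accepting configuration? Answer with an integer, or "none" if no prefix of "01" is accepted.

Start in {q0}.
Read '0': q0→∅; now ∅.
The set is empty and remains empty for the remaining 1 symbol.
No reachable set along the way intersects F.

none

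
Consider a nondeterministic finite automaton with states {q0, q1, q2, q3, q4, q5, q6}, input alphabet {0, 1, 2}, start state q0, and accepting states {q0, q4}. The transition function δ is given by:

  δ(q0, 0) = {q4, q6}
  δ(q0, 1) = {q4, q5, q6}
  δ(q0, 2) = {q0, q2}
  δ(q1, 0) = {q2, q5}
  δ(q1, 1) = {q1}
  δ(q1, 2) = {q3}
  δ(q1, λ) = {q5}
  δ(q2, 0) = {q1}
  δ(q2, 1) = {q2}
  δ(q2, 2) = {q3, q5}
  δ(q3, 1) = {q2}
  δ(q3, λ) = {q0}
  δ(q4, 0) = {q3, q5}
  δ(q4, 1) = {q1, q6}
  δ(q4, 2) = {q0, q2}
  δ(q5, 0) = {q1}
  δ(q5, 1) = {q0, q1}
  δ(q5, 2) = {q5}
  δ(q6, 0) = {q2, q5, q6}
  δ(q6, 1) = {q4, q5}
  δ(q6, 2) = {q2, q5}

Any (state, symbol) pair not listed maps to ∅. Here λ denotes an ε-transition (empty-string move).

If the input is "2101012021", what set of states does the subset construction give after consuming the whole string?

{q0, q1, q2, q4, q5, q6}

Start in {q0}.
Read '2': q0→{q0, q2}; now {q0, q2}.
Read '1': q0→{q4, q5, q6}, q2→{q2}; now {q2, q4, q5, q6}.
Read '0': q2→{q1}, q4→{q3, q5}, q5→{q1}, q6→{q2, q5, q6}; union {q1, q2, q3, q5, q6}; ε-closure = {q0, q1, q2, q3, q5, q6}.
Read '1': q0→{q4, q5, q6}, q1→{q1}, q2→{q2}, q3→{q2}, q5→{q0, q1}, q6→{q4, q5}; now {q0, q1, q2, q4, q5, q6}.
Read '0': q0→{q4, q6}, q1→{q2, q5}, q2→{q1}, q4→{q3, q5}, q5→{q1}, q6→{q2, q5, q6}; union {q1, q2, q3, q4, q5, q6}; ε-closure = {q0, q1, q2, q3, q4, q5, q6}.
Read '1': q0→{q4, q5, q6}, q1→{q1}, q2→{q2}, q3→{q2}, q4→{q1, q6}, q5→{q0, q1}, q6→{q4, q5}; now {q0, q1, q2, q4, q5, q6}.
Read '2': q0→{q0, q2}, q1→{q3}, q2→{q3, q5}, q4→{q0, q2}, q5→{q5}, q6→{q2, q5}; now {q0, q2, q3, q5}.
Read '0': q0→{q4, q6}, q2→{q1}, q3→∅, q5→{q1}; union {q1, q4, q6}; ε-closure = {q1, q4, q5, q6}.
Read '2': q1→{q3}, q4→{q0, q2}, q5→{q5}, q6→{q2, q5}; now {q0, q2, q3, q5}.
Read '1': q0→{q4, q5, q6}, q2→{q2}, q3→{q2}, q5→{q0, q1}; now {q0, q1, q2, q4, q5, q6}.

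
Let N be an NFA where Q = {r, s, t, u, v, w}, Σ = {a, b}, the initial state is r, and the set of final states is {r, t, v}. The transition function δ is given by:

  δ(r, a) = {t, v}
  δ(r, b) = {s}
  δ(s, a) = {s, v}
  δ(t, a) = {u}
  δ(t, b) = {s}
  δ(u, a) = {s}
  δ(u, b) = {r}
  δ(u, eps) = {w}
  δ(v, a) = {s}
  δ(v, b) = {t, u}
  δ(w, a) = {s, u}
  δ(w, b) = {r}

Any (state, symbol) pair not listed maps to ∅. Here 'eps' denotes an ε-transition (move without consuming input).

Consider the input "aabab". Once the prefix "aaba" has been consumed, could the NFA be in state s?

Start in {r}.
Read 'a': r→{t, v}; now {t, v}.
Read 'a': t→{u}, v→{s}; union {s, u}; ε-closure = {s, u, w}.
Read 'b': s→∅, u→{r}, w→{r}; now {r}.
Read 'a': r→{t, v}; now {t, v}.
State s is not in {t, v}.

No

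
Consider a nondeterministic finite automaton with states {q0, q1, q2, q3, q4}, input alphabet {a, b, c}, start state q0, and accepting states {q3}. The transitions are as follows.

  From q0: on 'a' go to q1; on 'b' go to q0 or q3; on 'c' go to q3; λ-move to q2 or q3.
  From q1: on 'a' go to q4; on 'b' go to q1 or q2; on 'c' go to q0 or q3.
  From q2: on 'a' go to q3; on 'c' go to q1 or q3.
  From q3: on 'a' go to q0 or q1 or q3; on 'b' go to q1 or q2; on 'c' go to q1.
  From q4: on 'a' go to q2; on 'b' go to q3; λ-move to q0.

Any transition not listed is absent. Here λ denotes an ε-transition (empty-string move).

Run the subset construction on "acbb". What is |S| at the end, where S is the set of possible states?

Start: ε-closure({q0}) = {q0, q2, q3}.
Read 'a': {q0, q2, q3} → {q0, q1, q2, q3}.
Read 'c': {q0, q1, q2, q3} → {q0, q1, q2, q3}.
Read 'b': {q0, q1, q2, q3} → {q0, q1, q2, q3}.
Read 'b': {q0, q1, q2, q3} → {q0, q1, q2, q3}.
That set has 4 states.

4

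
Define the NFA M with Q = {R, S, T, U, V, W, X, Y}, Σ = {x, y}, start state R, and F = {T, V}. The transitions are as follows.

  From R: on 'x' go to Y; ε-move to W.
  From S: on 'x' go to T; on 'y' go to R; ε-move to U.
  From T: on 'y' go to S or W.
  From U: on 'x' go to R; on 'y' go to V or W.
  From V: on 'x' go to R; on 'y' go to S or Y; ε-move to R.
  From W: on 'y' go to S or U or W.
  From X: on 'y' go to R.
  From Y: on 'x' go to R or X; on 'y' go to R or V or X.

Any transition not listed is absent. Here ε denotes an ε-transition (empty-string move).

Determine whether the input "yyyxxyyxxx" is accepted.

No

Start: ε-closure({R}) = {R, W}.
Read 'y': R→∅, W→{S, U, W}; now {S, U, W}.
Read 'y': S→{R}, U→{V, W}, W→{S, U, W}; now {R, S, U, V, W}.
Read 'y': R→∅, S→{R}, U→{V, W}, V→{S, Y}, W→{S, U, W}; now {R, S, U, V, W, Y}.
Read 'x': R→{Y}, S→{T}, U→{R}, V→{R}, W→∅, Y→{R, X}; union {R, T, X, Y}; ε-closure = {R, T, W, X, Y}.
Read 'x': R→{Y}, T→∅, W→∅, X→∅, Y→{R, X}; union {R, X, Y}; ε-closure = {R, W, X, Y}.
Read 'y': R→∅, W→{S, U, W}, X→{R}, Y→{R, V, X}; now {R, S, U, V, W, X}.
Read 'y': R→∅, S→{R}, U→{V, W}, V→{S, Y}, W→{S, U, W}, X→{R}; now {R, S, U, V, W, Y}.
Read 'x': R→{Y}, S→{T}, U→{R}, V→{R}, W→∅, Y→{R, X}; union {R, T, X, Y}; ε-closure = {R, T, W, X, Y}.
Read 'x': R→{Y}, T→∅, W→∅, X→∅, Y→{R, X}; union {R, X, Y}; ε-closure = {R, W, X, Y}.
Read 'x': R→{Y}, W→∅, X→∅, Y→{R, X}; union {R, X, Y}; ε-closure = {R, W, X, Y}.
The final set {R, W, X, Y} contains no accepting state.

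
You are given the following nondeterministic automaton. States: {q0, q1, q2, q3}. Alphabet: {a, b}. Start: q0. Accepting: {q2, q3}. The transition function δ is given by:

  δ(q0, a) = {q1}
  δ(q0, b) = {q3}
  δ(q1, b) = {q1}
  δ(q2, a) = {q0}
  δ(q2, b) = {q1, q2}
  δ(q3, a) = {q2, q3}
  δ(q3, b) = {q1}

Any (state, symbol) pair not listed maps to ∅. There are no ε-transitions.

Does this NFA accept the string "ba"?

Start in {q0}.
Read 'b': q0→{q3}; now {q3}.
Read 'a': q3→{q2, q3}; now {q2, q3}.
The final set {q2, q3} contains the accepting states q2, q3.

Yes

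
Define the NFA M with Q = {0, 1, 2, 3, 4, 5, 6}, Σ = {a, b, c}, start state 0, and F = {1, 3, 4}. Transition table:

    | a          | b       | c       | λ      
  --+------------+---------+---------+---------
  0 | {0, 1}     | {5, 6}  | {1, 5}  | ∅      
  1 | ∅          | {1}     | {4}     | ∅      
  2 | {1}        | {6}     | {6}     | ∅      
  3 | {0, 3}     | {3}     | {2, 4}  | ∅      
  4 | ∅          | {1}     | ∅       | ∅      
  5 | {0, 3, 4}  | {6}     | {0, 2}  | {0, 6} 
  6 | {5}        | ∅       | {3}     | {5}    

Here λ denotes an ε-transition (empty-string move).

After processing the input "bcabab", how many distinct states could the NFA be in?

5

Start in {0}.
Read 'b': 0→{5, 6}; union {5, 6}; ε-closure = {0, 5, 6}.
Read 'c': 0→{1, 5}, 5→{0, 2}, 6→{3}; union {0, 1, 2, 3, 5}; ε-closure = {0, 1, 2, 3, 5, 6}.
Read 'a': 0→{0, 1}, 1→∅, 2→{1}, 3→{0, 3}, 5→{0, 3, 4}, 6→{5}; union {0, 1, 3, 4, 5}; ε-closure = {0, 1, 3, 4, 5, 6}.
Read 'b': 0→{5, 6}, 1→{1}, 3→{3}, 4→{1}, 5→{6}, 6→∅; union {1, 3, 5, 6}; ε-closure = {0, 1, 3, 5, 6}.
Read 'a': 0→{0, 1}, 1→∅, 3→{0, 3}, 5→{0, 3, 4}, 6→{5}; union {0, 1, 3, 4, 5}; ε-closure = {0, 1, 3, 4, 5, 6}.
Read 'b': 0→{5, 6}, 1→{1}, 3→{3}, 4→{1}, 5→{6}, 6→∅; union {1, 3, 5, 6}; ε-closure = {0, 1, 3, 5, 6}.
That set has 5 states.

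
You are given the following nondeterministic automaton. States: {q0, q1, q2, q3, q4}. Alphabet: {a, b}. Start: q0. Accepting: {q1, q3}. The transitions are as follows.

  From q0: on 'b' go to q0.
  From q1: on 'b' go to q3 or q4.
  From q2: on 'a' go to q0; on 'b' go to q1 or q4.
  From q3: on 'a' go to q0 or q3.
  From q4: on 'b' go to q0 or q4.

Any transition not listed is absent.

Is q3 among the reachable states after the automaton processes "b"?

No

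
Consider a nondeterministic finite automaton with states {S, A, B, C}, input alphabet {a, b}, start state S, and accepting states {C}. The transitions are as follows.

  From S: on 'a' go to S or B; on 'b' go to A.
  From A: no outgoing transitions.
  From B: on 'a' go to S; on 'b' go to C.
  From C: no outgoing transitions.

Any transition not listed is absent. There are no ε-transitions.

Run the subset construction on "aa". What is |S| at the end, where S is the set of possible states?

2

Start in {S}.
Read 'a': {S} → {S, B}.
Read 'a': {S, B} → {S, B}.
That set has 2 states.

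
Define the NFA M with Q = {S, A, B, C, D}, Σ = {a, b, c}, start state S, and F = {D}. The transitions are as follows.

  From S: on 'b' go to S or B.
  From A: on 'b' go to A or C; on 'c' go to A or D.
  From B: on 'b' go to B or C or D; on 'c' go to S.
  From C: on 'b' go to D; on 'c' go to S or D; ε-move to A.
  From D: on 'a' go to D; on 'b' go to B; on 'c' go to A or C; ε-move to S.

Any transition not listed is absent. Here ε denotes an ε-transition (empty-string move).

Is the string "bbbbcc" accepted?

Start in {S}.
Read 'b': S→{S, B}; now {S, B}.
Read 'b': S→{S, B}, B→{B, C, D}; union {S, B, C, D}; ε-closure = {S, A, B, C, D}.
Read 'b': S→{S, B}, A→{A, C}, B→{B, C, D}, C→{D}, D→{B}; now {S, A, B, C, D}.
Read 'b': S→{S, B}, A→{A, C}, B→{B, C, D}, C→{D}, D→{B}; now {S, A, B, C, D}.
Read 'c': S→∅, A→{A, D}, B→{S}, C→{S, D}, D→{A, C}; now {S, A, C, D}.
Read 'c': S→∅, A→{A, D}, C→{S, D}, D→{A, C}; now {S, A, C, D}.
The final set {S, A, C, D} contains the accepting state D.

Yes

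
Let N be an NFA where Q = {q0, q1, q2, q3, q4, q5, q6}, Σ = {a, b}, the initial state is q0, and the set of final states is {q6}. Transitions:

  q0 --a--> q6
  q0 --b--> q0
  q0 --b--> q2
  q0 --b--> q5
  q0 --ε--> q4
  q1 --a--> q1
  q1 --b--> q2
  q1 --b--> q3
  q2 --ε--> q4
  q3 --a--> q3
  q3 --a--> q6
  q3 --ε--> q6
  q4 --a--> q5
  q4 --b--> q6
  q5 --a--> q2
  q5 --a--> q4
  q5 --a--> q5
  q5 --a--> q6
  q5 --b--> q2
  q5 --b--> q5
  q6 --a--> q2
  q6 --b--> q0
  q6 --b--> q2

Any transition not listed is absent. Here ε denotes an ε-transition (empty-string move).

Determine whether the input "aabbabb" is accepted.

Yes

Start: ε-closure({q0}) = {q0, q4}.
Read 'a': q0→{q6}, q4→{q5}; now {q5, q6}.
Read 'a': q5→{q2, q4, q5, q6}, q6→{q2}; now {q2, q4, q5, q6}.
Read 'b': q2→∅, q4→{q6}, q5→{q2, q5}, q6→{q0, q2}; union {q0, q2, q5, q6}; ε-closure = {q0, q2, q4, q5, q6}.
Read 'b': q0→{q0, q2, q5}, q2→∅, q4→{q6}, q5→{q2, q5}, q6→{q0, q2}; union {q0, q2, q5, q6}; ε-closure = {q0, q2, q4, q5, q6}.
Read 'a': q0→{q6}, q2→∅, q4→{q5}, q5→{q2, q4, q5, q6}, q6→{q2}; now {q2, q4, q5, q6}.
Read 'b': q2→∅, q4→{q6}, q5→{q2, q5}, q6→{q0, q2}; union {q0, q2, q5, q6}; ε-closure = {q0, q2, q4, q5, q6}.
Read 'b': q0→{q0, q2, q5}, q2→∅, q4→{q6}, q5→{q2, q5}, q6→{q0, q2}; union {q0, q2, q5, q6}; ε-closure = {q0, q2, q4, q5, q6}.
The final set {q0, q2, q4, q5, q6} contains the accepting state q6.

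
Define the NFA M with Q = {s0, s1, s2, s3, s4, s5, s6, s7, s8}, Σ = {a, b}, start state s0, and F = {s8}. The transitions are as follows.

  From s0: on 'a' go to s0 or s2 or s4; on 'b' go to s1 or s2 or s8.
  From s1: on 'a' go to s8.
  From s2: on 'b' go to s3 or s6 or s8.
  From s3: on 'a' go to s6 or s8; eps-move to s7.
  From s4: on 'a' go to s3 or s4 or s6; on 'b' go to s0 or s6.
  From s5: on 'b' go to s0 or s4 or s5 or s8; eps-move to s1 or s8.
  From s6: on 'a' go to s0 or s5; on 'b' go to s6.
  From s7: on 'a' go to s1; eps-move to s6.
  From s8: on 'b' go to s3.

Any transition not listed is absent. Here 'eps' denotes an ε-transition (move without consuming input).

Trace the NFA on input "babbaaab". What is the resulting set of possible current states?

{s0, s1, s2, s3, s6, s7, s8}

Start in {s0}.
Read 'b': s0→{s1, s2, s8}; now {s1, s2, s8}.
Read 'a': s1→{s8}, s2→∅, s8→∅; now {s8}.
Read 'b': s8→{s3}; union {s3}; ε-closure = {s3, s6, s7}.
Read 'b': s3→∅, s6→{s6}, s7→∅; now {s6}.
Read 'a': s6→{s0, s5}; union {s0, s5}; ε-closure = {s0, s1, s5, s8}.
Read 'a': s0→{s0, s2, s4}, s1→{s8}, s5→∅, s8→∅; now {s0, s2, s4, s8}.
Read 'a': s0→{s0, s2, s4}, s2→∅, s4→{s3, s4, s6}, s8→∅; union {s0, s2, s3, s4, s6}; ε-closure = {s0, s2, s3, s4, s6, s7}.
Read 'b': s0→{s1, s2, s8}, s2→{s3, s6, s8}, s3→∅, s4→{s0, s6}, s6→{s6}, s7→∅; union {s0, s1, s2, s3, s6, s8}; ε-closure = {s0, s1, s2, s3, s6, s7, s8}.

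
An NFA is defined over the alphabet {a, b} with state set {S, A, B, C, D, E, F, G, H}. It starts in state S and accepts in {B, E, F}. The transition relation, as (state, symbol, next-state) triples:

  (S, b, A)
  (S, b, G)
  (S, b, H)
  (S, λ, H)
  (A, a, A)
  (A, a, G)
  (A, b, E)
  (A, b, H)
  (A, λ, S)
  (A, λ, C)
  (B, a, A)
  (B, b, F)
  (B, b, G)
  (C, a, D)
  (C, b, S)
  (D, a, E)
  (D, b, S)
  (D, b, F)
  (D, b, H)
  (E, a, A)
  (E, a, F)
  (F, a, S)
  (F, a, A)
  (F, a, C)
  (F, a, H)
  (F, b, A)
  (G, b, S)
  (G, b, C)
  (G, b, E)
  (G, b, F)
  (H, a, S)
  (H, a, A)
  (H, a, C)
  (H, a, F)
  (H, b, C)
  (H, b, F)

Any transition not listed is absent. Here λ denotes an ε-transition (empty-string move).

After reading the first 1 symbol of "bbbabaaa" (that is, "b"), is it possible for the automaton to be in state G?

Yes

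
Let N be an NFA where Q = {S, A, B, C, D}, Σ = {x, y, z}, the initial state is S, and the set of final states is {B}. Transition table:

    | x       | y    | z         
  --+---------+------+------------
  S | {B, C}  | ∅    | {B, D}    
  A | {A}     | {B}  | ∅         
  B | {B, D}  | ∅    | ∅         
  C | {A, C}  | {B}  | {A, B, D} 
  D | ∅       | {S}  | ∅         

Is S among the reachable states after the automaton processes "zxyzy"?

Yes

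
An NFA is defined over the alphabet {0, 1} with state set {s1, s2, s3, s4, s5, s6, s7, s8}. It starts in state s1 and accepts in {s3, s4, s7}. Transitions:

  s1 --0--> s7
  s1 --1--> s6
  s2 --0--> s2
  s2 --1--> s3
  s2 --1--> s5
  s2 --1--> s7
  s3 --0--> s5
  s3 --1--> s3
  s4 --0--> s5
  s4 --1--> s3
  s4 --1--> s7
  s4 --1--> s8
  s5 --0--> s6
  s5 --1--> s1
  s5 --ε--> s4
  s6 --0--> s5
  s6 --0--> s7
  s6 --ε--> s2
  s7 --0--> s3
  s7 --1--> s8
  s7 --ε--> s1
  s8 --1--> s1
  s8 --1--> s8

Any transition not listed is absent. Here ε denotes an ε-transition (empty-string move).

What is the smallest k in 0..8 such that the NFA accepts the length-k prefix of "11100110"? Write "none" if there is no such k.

2

Start in {s1}.
Read '1': s1→{s6}; union {s6}; ε-closure = {s2, s6}.
Read '1': s2→{s3, s5, s7}, s6→∅; union {s3, s5, s7}; ε-closure = {s1, s3, s4, s5, s7}.
None of the earlier sets intersect F, but {s1, s3, s4, s5, s7} does.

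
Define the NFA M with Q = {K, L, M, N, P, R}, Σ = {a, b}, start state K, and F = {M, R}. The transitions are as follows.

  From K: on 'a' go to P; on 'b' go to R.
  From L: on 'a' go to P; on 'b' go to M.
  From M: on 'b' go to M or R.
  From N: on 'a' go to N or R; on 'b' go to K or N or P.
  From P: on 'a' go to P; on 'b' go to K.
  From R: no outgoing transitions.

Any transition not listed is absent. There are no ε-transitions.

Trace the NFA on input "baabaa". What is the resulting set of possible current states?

Start in {K}.
Read 'b': K→{R}; now {R}.
Read 'a': R→∅; now ∅.
The set is empty and remains empty for the remaining 4 symbols.

∅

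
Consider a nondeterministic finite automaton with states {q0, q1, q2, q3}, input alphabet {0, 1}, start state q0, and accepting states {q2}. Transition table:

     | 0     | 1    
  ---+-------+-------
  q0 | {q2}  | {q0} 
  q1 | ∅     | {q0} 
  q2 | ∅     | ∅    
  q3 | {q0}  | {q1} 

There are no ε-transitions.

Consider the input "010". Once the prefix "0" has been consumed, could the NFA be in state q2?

Yes

Start in {q0}.
Read '0': q0→{q2}; now {q2}.
State q2 is in {q2}.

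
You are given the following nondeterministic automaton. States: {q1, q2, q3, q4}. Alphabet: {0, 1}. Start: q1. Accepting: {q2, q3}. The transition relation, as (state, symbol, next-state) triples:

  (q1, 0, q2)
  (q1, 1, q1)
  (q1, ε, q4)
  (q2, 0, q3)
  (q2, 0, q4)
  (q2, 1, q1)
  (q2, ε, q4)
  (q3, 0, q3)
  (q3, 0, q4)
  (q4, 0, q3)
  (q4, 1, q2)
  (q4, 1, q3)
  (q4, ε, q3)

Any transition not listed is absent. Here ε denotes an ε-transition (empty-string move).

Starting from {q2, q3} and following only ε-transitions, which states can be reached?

Begin with {q2, q3}.
ε-move q2 → q4; add q4.

{q2, q3, q4}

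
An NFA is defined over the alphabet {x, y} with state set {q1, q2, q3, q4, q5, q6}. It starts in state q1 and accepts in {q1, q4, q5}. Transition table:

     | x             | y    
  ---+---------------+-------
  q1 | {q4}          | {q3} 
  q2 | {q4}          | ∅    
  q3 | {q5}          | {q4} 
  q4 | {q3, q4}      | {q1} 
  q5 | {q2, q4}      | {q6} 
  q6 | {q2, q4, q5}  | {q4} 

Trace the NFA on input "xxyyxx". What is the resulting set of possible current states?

{q2, q3, q4}

Start in {q1}.
Read 'x': q1→{q4}; now {q4}.
Read 'x': q4→{q3, q4}; now {q3, q4}.
Read 'y': q3→{q4}, q4→{q1}; now {q1, q4}.
Read 'y': q1→{q3}, q4→{q1}; now {q1, q3}.
Read 'x': q1→{q4}, q3→{q5}; now {q4, q5}.
Read 'x': q4→{q3, q4}, q5→{q2, q4}; now {q2, q3, q4}.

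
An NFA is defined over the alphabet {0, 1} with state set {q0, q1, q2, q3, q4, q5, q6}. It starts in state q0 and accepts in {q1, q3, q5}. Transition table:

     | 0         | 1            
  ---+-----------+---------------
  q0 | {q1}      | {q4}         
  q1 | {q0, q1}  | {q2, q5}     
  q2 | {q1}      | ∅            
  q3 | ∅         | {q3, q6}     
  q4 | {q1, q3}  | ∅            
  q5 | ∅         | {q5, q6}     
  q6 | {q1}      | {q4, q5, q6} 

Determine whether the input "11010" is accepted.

No

Start in {q0}.
Read '1': {q0} → {q4}.
Read '1': {q4} → ∅.
The set is empty and remains empty for the remaining 3 symbols.
The final set ∅ contains no accepting state.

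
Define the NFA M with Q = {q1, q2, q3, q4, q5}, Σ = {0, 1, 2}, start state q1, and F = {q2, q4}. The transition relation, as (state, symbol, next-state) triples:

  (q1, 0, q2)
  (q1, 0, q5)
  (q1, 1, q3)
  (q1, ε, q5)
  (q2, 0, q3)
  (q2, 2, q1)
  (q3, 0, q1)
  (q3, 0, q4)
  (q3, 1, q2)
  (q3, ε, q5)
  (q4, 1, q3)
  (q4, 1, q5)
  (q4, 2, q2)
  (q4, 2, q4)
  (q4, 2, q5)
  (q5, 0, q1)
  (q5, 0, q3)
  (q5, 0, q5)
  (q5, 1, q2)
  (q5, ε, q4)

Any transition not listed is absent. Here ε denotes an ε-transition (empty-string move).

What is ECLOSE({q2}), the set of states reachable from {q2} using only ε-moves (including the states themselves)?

{q2}

Begin with {q2}.
No ε-moves leave this set, so the closure equals the set itself.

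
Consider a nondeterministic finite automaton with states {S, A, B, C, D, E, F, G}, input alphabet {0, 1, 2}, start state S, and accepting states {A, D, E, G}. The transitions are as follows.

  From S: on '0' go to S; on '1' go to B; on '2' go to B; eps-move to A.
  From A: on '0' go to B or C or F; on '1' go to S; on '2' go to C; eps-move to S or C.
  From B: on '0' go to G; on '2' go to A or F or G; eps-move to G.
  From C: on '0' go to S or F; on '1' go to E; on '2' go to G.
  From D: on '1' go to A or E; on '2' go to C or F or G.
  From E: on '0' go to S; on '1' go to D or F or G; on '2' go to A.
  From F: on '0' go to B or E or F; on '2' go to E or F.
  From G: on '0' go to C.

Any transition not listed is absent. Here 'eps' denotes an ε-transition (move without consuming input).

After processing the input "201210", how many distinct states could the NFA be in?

6

Start: ε-closure({S}) = {S, A, C}.
Read '2': S→{B}, A→{C}, C→{G}; now {B, C, G}.
Read '0': B→{G}, C→{S, F}, G→{C}; union {S, C, F, G}; ε-closure = {S, A, C, F, G}.
Read '1': S→{B}, A→{S}, C→{E}, F→∅, G→∅; union {S, B, E}; ε-closure = {S, A, B, C, E, G}.
Read '2': S→{B}, A→{C}, B→{A, F, G}, C→{G}, E→{A}, G→∅; union {A, B, C, F, G}; ε-closure = {S, A, B, C, F, G}.
Read '1': S→{B}, A→{S}, B→∅, C→{E}, F→∅, G→∅; union {S, B, E}; ε-closure = {S, A, B, C, E, G}.
Read '0': S→{S}, A→{B, C, F}, B→{G}, C→{S, F}, E→{S}, G→{C}; union {S, B, C, F, G}; ε-closure = {S, A, B, C, F, G}.
That set has 6 states.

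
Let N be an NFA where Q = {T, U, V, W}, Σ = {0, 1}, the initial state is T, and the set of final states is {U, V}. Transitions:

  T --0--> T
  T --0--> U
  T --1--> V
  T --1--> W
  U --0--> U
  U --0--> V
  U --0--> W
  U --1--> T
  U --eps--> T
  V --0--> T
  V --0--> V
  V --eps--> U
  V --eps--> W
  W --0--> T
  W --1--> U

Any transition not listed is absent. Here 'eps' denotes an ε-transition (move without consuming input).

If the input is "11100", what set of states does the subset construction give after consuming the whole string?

Start in {T}.
Read '1': T→{V, W}; union {V, W}; ε-closure = {T, U, V, W}.
Read '1': T→{V, W}, U→{T}, V→∅, W→{U}; now {T, U, V, W}.
Read '1': T→{V, W}, U→{T}, V→∅, W→{U}; now {T, U, V, W}.
Read '0': T→{T, U}, U→{U, V, W}, V→{T, V}, W→{T}; now {T, U, V, W}.
Read '0': T→{T, U}, U→{U, V, W}, V→{T, V}, W→{T}; now {T, U, V, W}.

{T, U, V, W}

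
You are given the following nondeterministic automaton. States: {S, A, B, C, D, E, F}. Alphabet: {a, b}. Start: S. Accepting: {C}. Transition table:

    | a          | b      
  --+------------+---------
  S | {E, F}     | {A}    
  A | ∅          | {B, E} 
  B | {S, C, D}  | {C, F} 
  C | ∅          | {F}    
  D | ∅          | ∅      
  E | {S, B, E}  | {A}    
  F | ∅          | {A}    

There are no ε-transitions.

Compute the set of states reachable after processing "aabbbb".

{A, B, C, E, F}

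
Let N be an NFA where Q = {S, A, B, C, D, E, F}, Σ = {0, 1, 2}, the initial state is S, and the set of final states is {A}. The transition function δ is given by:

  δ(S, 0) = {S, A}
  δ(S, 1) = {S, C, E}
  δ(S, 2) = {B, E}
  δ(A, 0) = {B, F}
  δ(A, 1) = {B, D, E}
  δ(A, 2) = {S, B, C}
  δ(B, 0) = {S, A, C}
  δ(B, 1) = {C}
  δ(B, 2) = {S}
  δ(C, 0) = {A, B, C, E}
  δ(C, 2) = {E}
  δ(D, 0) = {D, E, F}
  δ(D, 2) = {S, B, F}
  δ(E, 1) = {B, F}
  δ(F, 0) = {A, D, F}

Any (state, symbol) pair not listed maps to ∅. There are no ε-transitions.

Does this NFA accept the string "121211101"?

No

Start in {S}.
Read '1': S→{S, C, E}; now {S, C, E}.
Read '2': S→{B, E}, C→{E}, E→∅; now {B, E}.
Read '1': B→{C}, E→{B, F}; now {B, C, F}.
Read '2': B→{S}, C→{E}, F→∅; now {S, E}.
Read '1': S→{S, C, E}, E→{B, F}; now {S, B, C, E, F}.
Read '1': S→{S, C, E}, B→{C}, C→∅, E→{B, F}, F→∅; now {S, B, C, E, F}.
Read '1': S→{S, C, E}, B→{C}, C→∅, E→{B, F}, F→∅; now {S, B, C, E, F}.
Read '0': S→{S, A}, B→{S, A, C}, C→{A, B, C, E}, E→∅, F→{A, D, F}; now {S, A, B, C, D, E, F}.
Read '1': S→{S, C, E}, A→{B, D, E}, B→{C}, C→∅, D→∅, E→{B, F}, F→∅; now {S, B, C, D, E, F}.
The final set {S, B, C, D, E, F} contains no accepting state.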